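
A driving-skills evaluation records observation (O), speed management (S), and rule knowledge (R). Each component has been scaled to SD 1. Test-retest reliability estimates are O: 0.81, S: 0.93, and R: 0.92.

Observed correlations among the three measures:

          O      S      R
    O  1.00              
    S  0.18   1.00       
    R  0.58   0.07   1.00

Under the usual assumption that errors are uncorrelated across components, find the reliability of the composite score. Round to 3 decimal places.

Var(O+S+R) = 3 + 2·[0.18 + 0.58 + 0.07] = 3 + 1.66 = 4.66.
With uncorrelated errors the cross-covariances are all true-score covariance, so they carry over unchanged; only the diagonal terms shrink to ρᵢσᵢ².
True-score variance = [0.81 + 0.93 + 0.92] + 1.66 = 2.66 + 1.66 = 4.32.
Reliability = 4.32 / 4.66 = 0.927.

0.927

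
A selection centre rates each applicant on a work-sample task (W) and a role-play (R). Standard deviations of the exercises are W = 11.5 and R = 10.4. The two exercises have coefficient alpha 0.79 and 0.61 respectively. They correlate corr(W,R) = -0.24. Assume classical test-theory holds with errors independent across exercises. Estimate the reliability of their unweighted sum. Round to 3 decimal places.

0.618

Var(W+R) = 11.5² + 10.4² + 2·[11.5·10.4·(-0.24)] = 240.41 − 57.408 = 183.002.
Under uncorrelated errors the observed covariances equal the true-score covariances, so only the own-variance terms attenuate.
True-score variance = [11.5²·0.79 + 10.4²·0.61] − 57.408 = 170.455 − 57.408 = 113.047.
Reliability = 113.047 / 183.002 = 0.618.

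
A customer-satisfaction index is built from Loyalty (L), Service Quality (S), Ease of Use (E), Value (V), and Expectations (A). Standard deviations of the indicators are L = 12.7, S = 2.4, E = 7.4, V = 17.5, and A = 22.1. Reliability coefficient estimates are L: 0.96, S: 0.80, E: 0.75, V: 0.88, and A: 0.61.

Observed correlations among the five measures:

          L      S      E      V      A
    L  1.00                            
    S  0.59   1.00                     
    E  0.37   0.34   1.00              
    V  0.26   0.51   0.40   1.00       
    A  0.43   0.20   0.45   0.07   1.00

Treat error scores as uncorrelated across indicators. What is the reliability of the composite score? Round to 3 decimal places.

Var(L+S+E+V+A) = 12.7² + 2.4² + 7.4² + 17.5² + 22.1² + 2·[12.7·2.4·0.59 + 12.7·7.4·0.37 + 12.7·17.5·0.26 + 12.7·22.1·0.43 + 2.4·7.4·0.34 + 2.4·17.5·0.51 + 2.4·22.1·0.20 + 7.4·17.5·0.40 + 7.4·22.1·0.45 + 17.5·22.1·0.07] = 1016.47 + 843.522 = 1859.99.
Because errors are independent across components, Cov(Tᵢ,Tⱼ) = Cov(Xᵢ,Xⱼ); the off-diagonal part of the true-score variance is the same as above.
True-score variance = [12.7²·0.96 + 2.4²·0.80 + 7.4²·0.75 + 17.5²·0.88 + 22.1²·0.61] + 843.522 = 767.947 + 843.522 = 1611.47.
Reliability = 1611.47 / 1859.99 = 0.866.

0.866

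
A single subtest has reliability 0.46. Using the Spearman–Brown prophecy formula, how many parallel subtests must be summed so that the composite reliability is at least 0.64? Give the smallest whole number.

3

k ≥ ρ*(1−ρ₁)/(ρ₁(1−ρ*)) = 0.64·0.54 / (0.46·0.36) = 2.087.
Smallest integer k = 3.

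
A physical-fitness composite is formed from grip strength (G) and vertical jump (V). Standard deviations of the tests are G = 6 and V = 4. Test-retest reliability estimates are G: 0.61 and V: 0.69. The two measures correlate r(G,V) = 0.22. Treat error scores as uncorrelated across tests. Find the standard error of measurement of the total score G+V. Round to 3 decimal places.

Var(total) = 52 + 10.56 = 62.56.
True-score variance = 33 + 10.56 = 43.56, so reliability = 0.6963.
Error variance = 62.56 − 43.56 = 19; SEM = √19 = 4.359.

4.359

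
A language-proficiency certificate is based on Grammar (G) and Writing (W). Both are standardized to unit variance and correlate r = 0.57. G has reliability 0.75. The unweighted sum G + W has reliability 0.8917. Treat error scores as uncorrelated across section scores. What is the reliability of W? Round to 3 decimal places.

Var(G+W) = 2 + 2·0.57 = 3.140.
True-score variance = ρ_G + ρ_W + 2·0.57, so 0.8917 = (0.75 + ρ_W + 1.14) / 3.140.
ρ_W = 0.8917·3.140 − 0.75 − 1.14 = 0.910.

0.910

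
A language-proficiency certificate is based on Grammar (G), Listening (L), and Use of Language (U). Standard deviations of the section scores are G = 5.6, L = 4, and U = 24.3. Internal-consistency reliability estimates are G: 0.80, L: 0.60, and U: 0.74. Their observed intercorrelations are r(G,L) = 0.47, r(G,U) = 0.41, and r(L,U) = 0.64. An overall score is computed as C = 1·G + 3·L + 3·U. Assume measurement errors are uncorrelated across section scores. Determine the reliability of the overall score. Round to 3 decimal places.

Var(C) = 5.6² + 3²·4² + 3²·24.3² + 2·[3·5.6·4·0.47 + 3·5.6·24.3·0.41 + 9·4·24.3·0.64] = 5489.77 + 1517.67 = 7007.44.
With uncorrelated errors the cross-covariances are all true-score covariance, so they carry over unchanged; only the diagonal terms shrink to ρᵢσᵢ².
True-score variance = [5.6²·0.80 + 3²·4²·0.60 + 3²·24.3²·0.74] + 1517.67 = 4044.15 + 1517.67 = 5561.82.
Reliability = 5561.82 / 7007.44 = 0.794.

0.794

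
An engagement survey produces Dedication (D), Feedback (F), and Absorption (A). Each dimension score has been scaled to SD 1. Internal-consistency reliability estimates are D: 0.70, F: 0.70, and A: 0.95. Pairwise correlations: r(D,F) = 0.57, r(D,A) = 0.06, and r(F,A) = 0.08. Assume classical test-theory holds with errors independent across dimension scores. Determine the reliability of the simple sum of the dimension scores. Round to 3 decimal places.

Var(D+F+A) = 3 + 2·[0.57 + 0.06 + 0.08] = 3 + 1.42 = 4.42.
With uncorrelated errors the cross-covariances are all true-score covariance, so they carry over unchanged; only the diagonal terms shrink to ρᵢσᵢ².
True-score variance = [0.70 + 0.70 + 0.95] + 1.42 = 2.35 + 1.42 = 3.77.
Reliability = 3.77 / 4.42 = 0.853.

0.853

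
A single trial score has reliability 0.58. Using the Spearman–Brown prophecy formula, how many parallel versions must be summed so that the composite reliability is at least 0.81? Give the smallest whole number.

4

k ≥ ρ*(1−ρ₁)/(ρ₁(1−ρ*)) = 0.81·0.42 / (0.58·0.19) = 3.087.
Smallest integer k = 4.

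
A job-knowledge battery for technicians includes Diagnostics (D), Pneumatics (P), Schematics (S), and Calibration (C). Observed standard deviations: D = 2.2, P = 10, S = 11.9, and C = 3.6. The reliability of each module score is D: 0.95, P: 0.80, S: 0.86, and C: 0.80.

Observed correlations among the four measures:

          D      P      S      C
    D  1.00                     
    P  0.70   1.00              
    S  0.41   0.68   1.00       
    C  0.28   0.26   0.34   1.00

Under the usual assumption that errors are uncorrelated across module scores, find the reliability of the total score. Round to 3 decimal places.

Var(D+P+S+C) = 2.2² + 10² + 11.9² + 3.6² + 2·[2.2·10·0.70 + 2.2·11.9·0.41 + 2.2·3.6·0.28 + 10·11.9·0.68 + 10·3.6·0.26 + 11.9·3.6·0.34] = 259.41 + 266.394 = 525.804.
Because errors are independent across components, Cov(Tᵢ,Tⱼ) = Cov(Xᵢ,Xⱼ); the off-diagonal part of the true-score variance is the same as above.
True-score variance = [2.2²·0.95 + 10²·0.80 + 11.9²·0.86 + 3.6²·0.80] + 266.394 = 216.751 + 266.394 = 483.145.
Reliability = 483.145 / 525.804 = 0.919.

0.919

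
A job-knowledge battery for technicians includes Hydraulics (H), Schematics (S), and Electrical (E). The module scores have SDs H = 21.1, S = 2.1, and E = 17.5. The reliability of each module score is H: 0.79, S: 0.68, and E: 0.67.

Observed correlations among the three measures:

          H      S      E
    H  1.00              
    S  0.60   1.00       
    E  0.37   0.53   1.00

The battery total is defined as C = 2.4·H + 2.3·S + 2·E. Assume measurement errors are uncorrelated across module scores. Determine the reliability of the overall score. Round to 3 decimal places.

0.830

Var(C) = 2.4²·21.1² + 2.3²·2.1² + 2²·17.5² + 2·[5.52·21.1·2.1·0.60 + 4.8·21.1·17.5·0.37 + 4.6·2.1·17.5·0.53] = 3812.74 + 1784.28 = 5597.02.
Because errors are independent across components, Cov(Tᵢ,Tⱼ) = Cov(Xᵢ,Xⱼ); the off-diagonal part of the true-score variance is the same as above.
True-score variance = [2.4²·21.1²·0.79 + 2.3²·2.1²·0.68 + 2²·17.5²·0.67] + 1784.28 = 2862.5 + 1784.28 = 4646.78.
Reliability = 4646.78 / 5597.02 = 0.830.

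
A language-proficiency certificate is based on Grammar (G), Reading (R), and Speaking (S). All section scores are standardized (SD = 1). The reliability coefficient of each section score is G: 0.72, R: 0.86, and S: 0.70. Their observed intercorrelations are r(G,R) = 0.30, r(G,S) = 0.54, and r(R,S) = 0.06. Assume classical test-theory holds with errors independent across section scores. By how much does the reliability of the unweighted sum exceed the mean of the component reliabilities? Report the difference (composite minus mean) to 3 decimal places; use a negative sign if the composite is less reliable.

Var(sum) = 3 + 1.8 = 4.8; true-score variance = 2.28 + 1.8 = 4.08; composite reliability = 0.8500.
Mean component reliability = 0.7600.
Difference = 0.8500 − 0.7600 = 0.090.

0.090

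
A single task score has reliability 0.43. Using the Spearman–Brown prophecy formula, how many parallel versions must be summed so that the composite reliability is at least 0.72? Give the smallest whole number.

k ≥ ρ*(1−ρ₁)/(ρ₁(1−ρ*)) = 0.72·0.57 / (0.43·0.28) = 3.409.
Smallest integer k = 4.

4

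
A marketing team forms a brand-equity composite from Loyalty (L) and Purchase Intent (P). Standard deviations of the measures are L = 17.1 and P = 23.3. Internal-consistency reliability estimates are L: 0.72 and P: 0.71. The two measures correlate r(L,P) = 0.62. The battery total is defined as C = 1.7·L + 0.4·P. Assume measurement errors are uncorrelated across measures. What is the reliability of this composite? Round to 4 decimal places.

0.7935

Var(C) = 1.7²·17.1² + 0.4²·23.3² + 2·[0.68·17.1·23.3·0.62] = 931.927 + 335.956 = 1267.88.
Under uncorrelated errors the observed covariances equal the true-score covariances, so only the own-variance terms attenuate.
True-score variance = [1.7²·17.1²·0.72 + 0.4²·23.3²·0.71] + 335.956 = 670.119 + 335.956 = 1006.08.
Reliability = 1006.08 / 1267.88 = 0.7935.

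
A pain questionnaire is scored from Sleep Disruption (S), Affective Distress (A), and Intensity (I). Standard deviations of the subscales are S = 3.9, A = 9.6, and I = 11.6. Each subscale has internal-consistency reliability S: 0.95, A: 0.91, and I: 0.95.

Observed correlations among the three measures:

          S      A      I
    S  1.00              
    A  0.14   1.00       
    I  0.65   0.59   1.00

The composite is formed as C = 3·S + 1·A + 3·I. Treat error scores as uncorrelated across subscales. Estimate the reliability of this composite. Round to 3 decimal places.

Var(C) = 3²·3.9² + 9.6² + 3²·11.6² + 2·[3·3.9·9.6·0.14 + 9·3.9·11.6·0.65 + 3·9.6·11.6·0.59] = 1440.09 + 954.972 = 2395.06.
Under uncorrelated errors the observed covariances equal the true-score covariances, so only the own-variance terms attenuate.
True-score variance = [3²·3.9²·0.95 + 9.6²·0.91 + 3²·11.6²·0.95] + 954.972 = 1364.4 + 954.972 = 2319.37.
Reliability = 2319.37 / 2395.06 = 0.968.

0.968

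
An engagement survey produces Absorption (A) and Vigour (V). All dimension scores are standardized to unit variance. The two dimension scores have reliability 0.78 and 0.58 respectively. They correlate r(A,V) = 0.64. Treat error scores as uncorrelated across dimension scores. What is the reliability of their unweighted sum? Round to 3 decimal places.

Var(A+V) = 2 + 2·[0.64] = 2 + 1.28 = 3.28.
With uncorrelated errors the cross-covariances are all true-score covariance, so they carry over unchanged; only the diagonal terms shrink to ρᵢσᵢ².
True-score variance = [0.78 + 0.58] + 1.28 = 1.36 + 1.28 = 2.64.
Reliability = 2.64 / 3.28 = 0.805.

0.805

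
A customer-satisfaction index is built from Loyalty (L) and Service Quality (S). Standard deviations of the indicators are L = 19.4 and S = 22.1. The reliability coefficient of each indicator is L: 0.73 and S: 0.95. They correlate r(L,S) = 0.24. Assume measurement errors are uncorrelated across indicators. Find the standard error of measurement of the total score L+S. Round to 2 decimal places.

11.23

Var(total) = 864.77 + 205.795 = 1070.57.
True-score variance = 738.732 + 205.795 = 944.528, so reliability = 0.8823.
Error variance = 1070.57 − 944.528 = 126.038; SEM = √126.038 = 11.23.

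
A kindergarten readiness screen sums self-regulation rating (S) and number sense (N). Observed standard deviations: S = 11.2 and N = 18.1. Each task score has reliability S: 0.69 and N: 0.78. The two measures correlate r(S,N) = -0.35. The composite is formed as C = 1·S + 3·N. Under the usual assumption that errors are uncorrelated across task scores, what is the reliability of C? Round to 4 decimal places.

Var(C) = 11.2² + 3²·18.1² + 2·[3·11.2·18.1·(-0.35)] = 3073.93 − 425.712 = 2648.22.
With uncorrelated errors the cross-covariances are all true-score covariance, so they carry over unchanged; only the diagonal terms shrink to ρᵢσᵢ².
True-score variance = [11.2²·0.69 + 3²·18.1²·0.78] − 425.712 = 2386.38 − 425.712 = 1960.66.
Reliability = 1960.66 / 2648.22 = 0.7404.

0.7404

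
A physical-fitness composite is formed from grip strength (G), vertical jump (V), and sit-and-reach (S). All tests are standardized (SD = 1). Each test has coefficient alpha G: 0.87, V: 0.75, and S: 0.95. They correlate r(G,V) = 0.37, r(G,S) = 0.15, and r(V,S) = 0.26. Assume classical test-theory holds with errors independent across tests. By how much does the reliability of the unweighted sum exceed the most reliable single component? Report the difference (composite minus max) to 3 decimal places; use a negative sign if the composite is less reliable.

Var(sum) = 3 + 1.56 = 4.56; true-score variance = 2.57 + 1.56 = 4.13; composite reliability = 0.9057.
Max component reliability = 0.9500.
Difference = 0.9057 − 0.9500 = -0.044.

-0.044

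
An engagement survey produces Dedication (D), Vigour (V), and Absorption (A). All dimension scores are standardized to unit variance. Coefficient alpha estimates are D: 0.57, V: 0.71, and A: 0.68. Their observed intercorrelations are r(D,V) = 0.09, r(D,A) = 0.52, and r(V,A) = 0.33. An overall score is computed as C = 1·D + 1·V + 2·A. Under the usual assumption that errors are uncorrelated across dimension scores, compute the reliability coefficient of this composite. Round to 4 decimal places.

0.7912

Var(C) = 1 + 1 + 2² + 2·[0.09 + 2·0.52 + 2·0.33] = 6 + 3.58 = 9.58.
With uncorrelated errors the cross-covariances are all true-score covariance, so they carry over unchanged; only the diagonal terms shrink to ρᵢσᵢ².
True-score variance = [0.57 + 0.71 + 2²·0.68] + 3.58 = 4 + 3.58 = 7.58.
Reliability = 7.58 / 9.58 = 0.7912.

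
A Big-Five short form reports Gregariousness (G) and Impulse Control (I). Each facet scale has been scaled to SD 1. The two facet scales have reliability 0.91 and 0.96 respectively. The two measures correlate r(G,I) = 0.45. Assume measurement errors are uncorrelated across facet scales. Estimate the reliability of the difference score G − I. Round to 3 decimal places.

0.882

Var(G−I) = 1 + 1 − 2·0.45 = 2 − 0.9 = 1.1.
With uncorrelated errors the cross-covariances are all true-score covariance, so they carry over unchanged; only the diagonal terms shrink to ρᵢσᵢ².
True-score variance = [0.91 + 0.96] − 0.9 = 1.87 − 0.9 = 0.97.
Reliability = 0.97 / 1.1 = 0.882.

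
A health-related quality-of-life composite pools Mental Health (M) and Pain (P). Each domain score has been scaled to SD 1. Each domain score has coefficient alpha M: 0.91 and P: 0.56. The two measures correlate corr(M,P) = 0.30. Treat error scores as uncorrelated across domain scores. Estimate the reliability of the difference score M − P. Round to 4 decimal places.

Var(M−P) = 1 + 1 − 2·0.30 = 2 − 0.6 = 1.4.
With uncorrelated errors the cross-covariances are all true-score covariance, so they carry over unchanged; only the diagonal terms shrink to ρᵢσᵢ².
True-score variance = [0.91 + 0.56] − 0.6 = 1.47 − 0.6 = 0.87.
Reliability = 0.87 / 1.4 = 0.6214.

0.6214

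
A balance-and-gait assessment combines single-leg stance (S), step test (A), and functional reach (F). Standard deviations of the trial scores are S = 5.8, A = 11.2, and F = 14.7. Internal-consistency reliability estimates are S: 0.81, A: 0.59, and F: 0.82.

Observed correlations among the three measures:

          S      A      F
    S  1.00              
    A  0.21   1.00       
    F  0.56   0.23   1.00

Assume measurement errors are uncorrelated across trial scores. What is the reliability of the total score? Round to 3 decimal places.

0.831

Var(S+A+F) = 5.8² + 11.2² + 14.7² + 2·[5.8·11.2·0.21 + 5.8·14.7·0.56 + 11.2·14.7·0.23] = 375.17 + 198.509 = 573.679.
Under uncorrelated errors the observed covariances equal the true-score covariances, so only the own-variance terms attenuate.
True-score variance = [5.8²·0.81 + 11.2²·0.59 + 14.7²·0.82] + 198.509 = 278.452 + 198.509 = 476.961.
Reliability = 476.961 / 573.679 = 0.831.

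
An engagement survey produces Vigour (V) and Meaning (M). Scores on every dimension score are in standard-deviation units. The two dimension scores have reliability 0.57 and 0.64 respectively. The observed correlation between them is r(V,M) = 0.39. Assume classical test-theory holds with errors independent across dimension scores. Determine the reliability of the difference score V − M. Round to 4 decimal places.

0.3525

Var(V−M) = 1 + 1 − 2·0.39 = 2 − 0.78 = 1.22.
With uncorrelated errors the cross-covariances are all true-score covariance, so they carry over unchanged; only the diagonal terms shrink to ρᵢσᵢ².
True-score variance = [0.57 + 0.64] − 0.78 = 1.21 − 0.78 = 0.43.
Reliability = 0.43 / 1.22 = 0.3525.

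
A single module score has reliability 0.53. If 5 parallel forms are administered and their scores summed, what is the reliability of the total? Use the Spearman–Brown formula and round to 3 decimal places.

0.849

ρ_k = kρ / (1 + (k−1)ρ) = 5·0.53 / (1 + 4·0.53) = 2.650 / 3.120 = 0.849.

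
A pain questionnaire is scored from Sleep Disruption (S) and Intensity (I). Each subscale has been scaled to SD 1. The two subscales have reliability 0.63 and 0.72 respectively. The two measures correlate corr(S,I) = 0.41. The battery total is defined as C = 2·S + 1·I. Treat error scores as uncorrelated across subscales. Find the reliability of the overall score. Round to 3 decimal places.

0.735

Var(C) = 2² + 1 + 2·[2·0.41] = 5 + 1.64 = 6.64.
With uncorrelated errors the cross-covariances are all true-score covariance, so they carry over unchanged; only the diagonal terms shrink to ρᵢσᵢ².
True-score variance = [2²·0.63 + 0.72] + 1.64 = 3.24 + 1.64 = 4.88.
Reliability = 4.88 / 6.64 = 0.735.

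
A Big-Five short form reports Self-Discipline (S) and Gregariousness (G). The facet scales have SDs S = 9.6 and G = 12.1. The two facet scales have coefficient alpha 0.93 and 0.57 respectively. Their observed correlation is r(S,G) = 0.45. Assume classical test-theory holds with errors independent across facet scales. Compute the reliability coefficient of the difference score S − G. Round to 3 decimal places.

Var(S−G) = 9.6² + 12.1² − 2·9.6·12.1·0.45 = 238.57 − 104.544 = 134.026.
Because errors are independent across components, Cov(Tᵢ,Tⱼ) = Cov(Xᵢ,Xⱼ); the off-diagonal part of the true-score variance is the same as above.
True-score variance = [9.6²·0.93 + 12.1²·0.57] − 104.544 = 169.162 − 104.544 = 64.6185.
Reliability = 64.6185 / 134.026 = 0.482.

0.482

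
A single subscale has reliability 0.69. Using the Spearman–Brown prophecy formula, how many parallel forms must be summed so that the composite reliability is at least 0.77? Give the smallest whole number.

k ≥ ρ*(1−ρ₁)/(ρ₁(1−ρ*)) = 0.77·0.31 / (0.69·0.23) = 1.504.
Smallest integer k = 2.

2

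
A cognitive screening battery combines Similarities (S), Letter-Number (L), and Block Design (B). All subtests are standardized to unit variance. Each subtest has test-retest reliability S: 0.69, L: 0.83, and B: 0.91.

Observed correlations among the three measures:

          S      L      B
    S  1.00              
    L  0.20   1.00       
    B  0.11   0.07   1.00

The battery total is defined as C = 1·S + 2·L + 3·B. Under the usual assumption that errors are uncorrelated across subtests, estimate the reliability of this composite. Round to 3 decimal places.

0.890

Var(C) = 1 + 2² + 3² + 2·[2·0.20 + 3·0.11 + 6·0.07] = 14 + 2.3 = 16.3.
Under uncorrelated errors the observed covariances equal the true-score covariances, so only the own-variance terms attenuate.
True-score variance = [0.69 + 2²·0.83 + 3²·0.91] + 2.3 = 12.2 + 2.3 = 14.5.
Reliability = 14.5 / 16.3 = 0.890.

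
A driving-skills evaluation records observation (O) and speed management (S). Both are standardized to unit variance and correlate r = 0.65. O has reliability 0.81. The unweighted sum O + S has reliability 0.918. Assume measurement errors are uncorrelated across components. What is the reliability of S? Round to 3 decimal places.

Var(O+S) = 2 + 2·0.65 = 3.300.
True-score variance = ρ_O + ρ_S + 2·0.65, so 0.918 = (0.81 + ρ_S + 1.30) / 3.300.
ρ_S = 0.918·3.300 − 0.81 − 1.30 = 0.919.

0.919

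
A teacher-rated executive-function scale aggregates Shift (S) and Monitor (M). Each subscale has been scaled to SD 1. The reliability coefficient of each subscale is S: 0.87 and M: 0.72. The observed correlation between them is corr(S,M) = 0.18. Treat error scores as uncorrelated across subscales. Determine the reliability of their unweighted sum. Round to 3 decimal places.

Var(S+M) = 2 + 2·[0.18] = 2 + 0.36 = 2.36.
With uncorrelated errors the cross-covariances are all true-score covariance, so they carry over unchanged; only the diagonal terms shrink to ρᵢσᵢ².
True-score variance = [0.87 + 0.72] + 0.36 = 1.59 + 0.36 = 1.95.
Reliability = 1.95 / 2.36 = 0.826.

0.826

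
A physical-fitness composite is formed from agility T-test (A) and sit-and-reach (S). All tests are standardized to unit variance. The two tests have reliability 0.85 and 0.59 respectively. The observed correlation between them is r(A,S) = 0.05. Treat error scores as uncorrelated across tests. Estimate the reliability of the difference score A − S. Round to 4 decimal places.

Var(A−S) = 1 + 1 − 2·0.05 = 2 − 0.1 = 1.9.
Because errors are independent across components, Cov(Tᵢ,Tⱼ) = Cov(Xᵢ,Xⱼ); the off-diagonal part of the true-score variance is the same as above.
True-score variance = [0.85 + 0.59] − 0.1 = 1.44 − 0.1 = 1.34.
Reliability = 1.34 / 1.9 = 0.7053.

0.7053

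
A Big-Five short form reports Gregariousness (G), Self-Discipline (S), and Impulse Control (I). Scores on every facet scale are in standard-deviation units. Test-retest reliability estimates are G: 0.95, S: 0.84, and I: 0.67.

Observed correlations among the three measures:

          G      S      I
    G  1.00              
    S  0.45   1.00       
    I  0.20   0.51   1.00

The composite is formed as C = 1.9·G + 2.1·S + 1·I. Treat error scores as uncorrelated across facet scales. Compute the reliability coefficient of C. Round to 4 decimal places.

Var(C) = 1.9² + 2.1² + 1 + 2·[3.99·0.45 + 1.9·0.20 + 2.1·0.51] = 9.02 + 6.493 = 15.513.
Because errors are independent across components, Cov(Tᵢ,Tⱼ) = Cov(Xᵢ,Xⱼ); the off-diagonal part of the true-score variance is the same as above.
True-score variance = [1.9²·0.95 + 2.1²·0.84 + 0.67] + 6.493 = 7.8039 + 6.493 = 14.2969.
Reliability = 14.2969 / 15.513 = 0.9216.

0.9216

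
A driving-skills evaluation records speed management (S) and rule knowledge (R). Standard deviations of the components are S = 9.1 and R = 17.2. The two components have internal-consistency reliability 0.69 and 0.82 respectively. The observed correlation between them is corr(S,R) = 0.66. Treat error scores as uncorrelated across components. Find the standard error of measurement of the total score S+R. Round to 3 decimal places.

Var(total) = 378.65 + 206.606 = 585.256.
True-score variance = 299.728 + 206.606 = 506.334, so reliability = 0.8651.
Error variance = 585.256 − 506.334 = 78.9223; SEM = √78.9223 = 8.884.

8.884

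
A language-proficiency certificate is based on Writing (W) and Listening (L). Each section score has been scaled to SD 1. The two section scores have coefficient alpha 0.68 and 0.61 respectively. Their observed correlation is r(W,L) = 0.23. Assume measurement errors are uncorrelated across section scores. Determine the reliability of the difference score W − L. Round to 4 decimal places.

Var(W−L) = 1 + 1 − 2·0.23 = 2 − 0.46 = 1.54.
Under uncorrelated errors the observed covariances equal the true-score covariances, so only the own-variance terms attenuate.
True-score variance = [0.68 + 0.61] − 0.46 = 1.29 − 0.46 = 0.83.
Reliability = 0.83 / 1.54 = 0.5390.

0.5390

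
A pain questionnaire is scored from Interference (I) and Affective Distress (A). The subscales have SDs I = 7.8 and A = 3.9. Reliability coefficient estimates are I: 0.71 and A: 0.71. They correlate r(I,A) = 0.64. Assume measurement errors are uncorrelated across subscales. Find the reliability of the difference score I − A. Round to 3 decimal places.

Var(I−A) = 7.8² + 3.9² − 2·7.8·3.9·0.64 = 76.05 − 38.9376 = 37.1124.
Under uncorrelated errors the observed covariances equal the true-score covariances, so only the own-variance terms attenuate.
True-score variance = [7.8²·0.71 + 3.9²·0.71] − 38.9376 = 53.9955 − 38.9376 = 15.0579.
Reliability = 15.0579 / 37.1124 = 0.406.

0.406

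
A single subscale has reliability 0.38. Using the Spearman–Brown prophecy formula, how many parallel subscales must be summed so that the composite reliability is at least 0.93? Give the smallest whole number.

k ≥ ρ*(1−ρ₁)/(ρ₁(1−ρ*)) = 0.93·0.62 / (0.38·0.07) = 21.677.
Smallest integer k = 22.

22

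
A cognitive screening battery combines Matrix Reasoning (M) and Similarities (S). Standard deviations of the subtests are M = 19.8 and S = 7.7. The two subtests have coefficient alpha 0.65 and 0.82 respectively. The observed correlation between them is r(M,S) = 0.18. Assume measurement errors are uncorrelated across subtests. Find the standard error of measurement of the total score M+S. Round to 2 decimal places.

Var(total) = 451.33 + 54.8856 = 506.216.
True-score variance = 303.444 + 54.8856 = 358.329, so reliability = 0.7079.
Error variance = 506.216 − 358.329 = 147.886; SEM = √147.886 = 12.16.

12.16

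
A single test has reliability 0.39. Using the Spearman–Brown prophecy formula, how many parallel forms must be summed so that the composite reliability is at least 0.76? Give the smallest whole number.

5

k ≥ ρ*(1−ρ₁)/(ρ₁(1−ρ*)) = 0.76·0.61 / (0.39·0.24) = 4.953.
Smallest integer k = 5.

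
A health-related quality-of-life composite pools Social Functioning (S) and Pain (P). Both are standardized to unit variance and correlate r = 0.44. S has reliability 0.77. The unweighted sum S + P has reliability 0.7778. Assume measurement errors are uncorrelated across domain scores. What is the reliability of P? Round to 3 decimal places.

Var(S+P) = 2 + 2·0.44 = 2.880.
True-score variance = ρ_S + ρ_P + 2·0.44, so 0.7778 = (0.77 + ρ_P + 0.88) / 2.880.
ρ_P = 0.7778·2.880 − 0.77 − 0.88 = 0.590.

0.590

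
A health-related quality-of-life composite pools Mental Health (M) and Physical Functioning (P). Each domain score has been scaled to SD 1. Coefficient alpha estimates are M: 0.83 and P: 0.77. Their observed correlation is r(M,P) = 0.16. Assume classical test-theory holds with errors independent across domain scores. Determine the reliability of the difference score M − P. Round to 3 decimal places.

0.762

Var(M−P) = 1 + 1 − 2·0.16 = 2 − 0.32 = 1.68.
Because errors are independent across components, Cov(Tᵢ,Tⱼ) = Cov(Xᵢ,Xⱼ); the off-diagonal part of the true-score variance is the same as above.
True-score variance = [0.83 + 0.77] − 0.32 = 1.6 − 0.32 = 1.28.
Reliability = 1.28 / 1.68 = 0.762.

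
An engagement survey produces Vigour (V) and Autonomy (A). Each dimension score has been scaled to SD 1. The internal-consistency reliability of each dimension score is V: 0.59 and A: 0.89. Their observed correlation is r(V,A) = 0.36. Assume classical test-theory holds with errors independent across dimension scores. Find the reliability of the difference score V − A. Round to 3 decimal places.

0.594

Var(V−A) = 1 + 1 − 2·0.36 = 2 − 0.72 = 1.28.
Under uncorrelated errors the observed covariances equal the true-score covariances, so only the own-variance terms attenuate.
True-score variance = [0.59 + 0.89] − 0.72 = 1.48 − 0.72 = 0.76.
Reliability = 0.76 / 1.28 = 0.594.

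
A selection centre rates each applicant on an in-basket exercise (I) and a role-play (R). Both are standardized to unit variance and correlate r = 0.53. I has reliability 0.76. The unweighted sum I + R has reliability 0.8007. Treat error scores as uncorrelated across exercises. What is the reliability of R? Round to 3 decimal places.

0.630

Var(I+R) = 2 + 2·0.53 = 3.060.
True-score variance = ρ_I + ρ_R + 2·0.53, so 0.8007 = (0.76 + ρ_R + 1.06) / 3.060.
ρ_R = 0.8007·3.060 − 0.76 − 1.06 = 0.630.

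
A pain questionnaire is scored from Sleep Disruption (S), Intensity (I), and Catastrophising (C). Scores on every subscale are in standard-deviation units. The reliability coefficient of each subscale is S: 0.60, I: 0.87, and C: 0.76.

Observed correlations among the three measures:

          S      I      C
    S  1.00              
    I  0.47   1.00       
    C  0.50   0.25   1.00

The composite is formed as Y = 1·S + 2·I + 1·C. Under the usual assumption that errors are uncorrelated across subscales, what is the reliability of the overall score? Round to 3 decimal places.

0.883

Var(Y) = 1 + 2² + 1 + 2·[2·0.47 + 0.50 + 2·0.25] = 6 + 3.88 = 9.88.
Under uncorrelated errors the observed covariances equal the true-score covariances, so only the own-variance terms attenuate.
True-score variance = [0.60 + 2²·0.87 + 0.76] + 3.88 = 4.84 + 3.88 = 8.72.
Reliability = 8.72 / 9.88 = 0.883.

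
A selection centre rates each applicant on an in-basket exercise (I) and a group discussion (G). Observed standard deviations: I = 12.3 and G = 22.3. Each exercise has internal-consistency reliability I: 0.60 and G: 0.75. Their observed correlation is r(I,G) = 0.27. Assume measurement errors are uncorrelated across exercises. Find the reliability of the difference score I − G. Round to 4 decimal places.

Var(I−G) = 12.3² + 22.3² − 2·12.3·22.3·0.27 = 648.58 − 148.117 = 500.463.
Under uncorrelated errors the observed covariances equal the true-score covariances, so only the own-variance terms attenuate.
True-score variance = [12.3²·0.60 + 22.3²·0.75] − 148.117 = 463.742 − 148.117 = 315.625.
Reliability = 315.625 / 500.463 = 0.6307.

0.6307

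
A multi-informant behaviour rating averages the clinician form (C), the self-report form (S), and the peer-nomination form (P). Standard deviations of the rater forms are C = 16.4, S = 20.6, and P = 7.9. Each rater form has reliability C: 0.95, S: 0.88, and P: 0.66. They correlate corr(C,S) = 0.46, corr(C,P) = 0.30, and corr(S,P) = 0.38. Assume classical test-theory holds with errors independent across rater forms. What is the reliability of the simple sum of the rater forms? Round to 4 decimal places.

0.9325

Var(C+S+P) = 16.4² + 20.6² + 7.9² + 2·[16.4·20.6·0.46 + 16.4·7.9·0.30 + 20.6·7.9·0.38] = 755.73 + 512.231 = 1267.96.
Because errors are independent across components, Cov(Tᵢ,Tⱼ) = Cov(Xᵢ,Xⱼ); the off-diagonal part of the true-score variance is the same as above.
True-score variance = [16.4²·0.95 + 20.6²·0.88 + 7.9²·0.66] + 512.231 = 670.139 + 512.231 = 1182.37.
Reliability = 1182.37 / 1267.96 = 0.9325.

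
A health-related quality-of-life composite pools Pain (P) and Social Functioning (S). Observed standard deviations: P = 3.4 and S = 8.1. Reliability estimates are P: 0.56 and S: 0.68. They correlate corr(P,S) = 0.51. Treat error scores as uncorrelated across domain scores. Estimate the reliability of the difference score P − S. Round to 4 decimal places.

0.4686

Var(P−S) = 3.4² + 8.1² − 2·3.4·8.1·0.51 = 77.17 − 28.0908 = 49.0792.
With uncorrelated errors the cross-covariances are all true-score covariance, so they carry over unchanged; only the diagonal terms shrink to ρᵢσᵢ².
True-score variance = [3.4²·0.56 + 8.1²·0.68] − 28.0908 = 51.0884 − 28.0908 = 22.9976.
Reliability = 22.9976 / 49.0792 = 0.4686.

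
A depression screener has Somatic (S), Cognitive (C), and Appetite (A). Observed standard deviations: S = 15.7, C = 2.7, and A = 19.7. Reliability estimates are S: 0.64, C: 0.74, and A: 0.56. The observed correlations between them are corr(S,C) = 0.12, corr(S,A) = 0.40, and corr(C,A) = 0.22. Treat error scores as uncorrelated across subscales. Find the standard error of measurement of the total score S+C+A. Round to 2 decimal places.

Var(total) = 641.87 + 281.009 = 922.879.
True-score variance = 380.479 + 281.009 = 661.488, so reliability = 0.7168.
Error variance = 922.879 − 661.488 = 261.391; SEM = √261.391 = 16.17.

16.17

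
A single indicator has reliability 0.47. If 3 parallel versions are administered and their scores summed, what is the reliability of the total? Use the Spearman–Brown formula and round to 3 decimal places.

ρ_k = kρ / (1 + (k−1)ρ) = 3·0.47 / (1 + 2·0.47) = 1.410 / 1.940 = 0.727.

0.727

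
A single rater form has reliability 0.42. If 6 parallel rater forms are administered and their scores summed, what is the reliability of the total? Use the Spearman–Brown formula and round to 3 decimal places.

0.813

ρ_k = kρ / (1 + (k−1)ρ) = 6·0.42 / (1 + 5·0.42) = 2.520 / 3.100 = 0.813.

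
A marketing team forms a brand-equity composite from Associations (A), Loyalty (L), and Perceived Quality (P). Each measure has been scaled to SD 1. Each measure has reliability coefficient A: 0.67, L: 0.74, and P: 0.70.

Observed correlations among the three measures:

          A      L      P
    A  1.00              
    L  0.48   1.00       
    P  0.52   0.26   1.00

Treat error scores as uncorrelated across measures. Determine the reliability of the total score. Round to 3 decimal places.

Var(A+L+P) = 3 + 2·[0.48 + 0.52 + 0.26] = 3 + 2.52 = 5.52.
With uncorrelated errors the cross-covariances are all true-score covariance, so they carry over unchanged; only the diagonal terms shrink to ρᵢσᵢ².
True-score variance = [0.67 + 0.74 + 0.70] + 2.52 = 2.11 + 2.52 = 4.63.
Reliability = 4.63 / 5.52 = 0.839.

0.839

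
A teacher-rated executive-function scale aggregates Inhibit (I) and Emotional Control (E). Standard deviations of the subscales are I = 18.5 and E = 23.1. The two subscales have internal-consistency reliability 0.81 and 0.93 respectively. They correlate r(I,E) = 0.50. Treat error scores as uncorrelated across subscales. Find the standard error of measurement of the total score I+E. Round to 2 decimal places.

Var(total) = 875.86 + 427.35 = 1303.21.
True-score variance = 773.48 + 427.35 = 1200.83, so reliability = 0.9214.
Error variance = 1303.21 − 1200.83 = 102.38; SEM = √102.38 = 10.12.

10.12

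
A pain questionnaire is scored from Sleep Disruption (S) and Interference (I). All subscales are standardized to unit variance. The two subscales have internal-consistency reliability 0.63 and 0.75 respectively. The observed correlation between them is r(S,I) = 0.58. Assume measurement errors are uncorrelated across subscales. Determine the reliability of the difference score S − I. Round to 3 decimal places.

Var(S−I) = 1 + 1 − 2·0.58 = 2 − 1.16 = 0.84.
Under uncorrelated errors the observed covariances equal the true-score covariances, so only the own-variance terms attenuate.
True-score variance = [0.63 + 0.75] − 1.16 = 1.38 − 1.16 = 0.22.
Reliability = 0.22 / 0.84 = 0.262.

0.262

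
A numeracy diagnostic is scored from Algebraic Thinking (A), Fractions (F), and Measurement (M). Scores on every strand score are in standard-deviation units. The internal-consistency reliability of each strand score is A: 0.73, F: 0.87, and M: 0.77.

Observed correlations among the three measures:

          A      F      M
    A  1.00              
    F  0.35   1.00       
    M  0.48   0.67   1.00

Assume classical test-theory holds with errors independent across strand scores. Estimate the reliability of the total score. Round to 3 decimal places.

0.895

Var(A+F+M) = 3 + 2·[0.35 + 0.48 + 0.67] = 3 + 3 = 6.
With uncorrelated errors the cross-covariances are all true-score covariance, so they carry over unchanged; only the diagonal terms shrink to ρᵢσᵢ².
True-score variance = [0.73 + 0.87 + 0.77] + 3 = 2.37 + 3 = 5.37.
Reliability = 5.37 / 6 = 0.895.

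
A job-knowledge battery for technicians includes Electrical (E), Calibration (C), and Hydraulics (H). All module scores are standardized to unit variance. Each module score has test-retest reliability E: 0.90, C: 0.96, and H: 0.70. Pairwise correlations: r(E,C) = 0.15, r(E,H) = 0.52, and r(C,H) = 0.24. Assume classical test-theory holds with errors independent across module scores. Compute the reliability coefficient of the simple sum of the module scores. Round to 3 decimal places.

Var(E+C+H) = 3 + 2·[0.15 + 0.52 + 0.24] = 3 + 1.82 = 4.82.
Under uncorrelated errors the observed covariances equal the true-score covariances, so only the own-variance terms attenuate.
True-score variance = [0.90 + 0.96 + 0.70] + 1.82 = 2.56 + 1.82 = 4.38.
Reliability = 4.38 / 4.82 = 0.909.

0.909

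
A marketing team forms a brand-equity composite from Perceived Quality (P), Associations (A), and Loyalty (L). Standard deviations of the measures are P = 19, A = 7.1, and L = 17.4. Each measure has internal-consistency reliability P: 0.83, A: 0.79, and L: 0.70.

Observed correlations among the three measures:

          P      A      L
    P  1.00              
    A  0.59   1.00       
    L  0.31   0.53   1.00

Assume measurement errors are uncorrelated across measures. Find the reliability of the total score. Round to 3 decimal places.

Var(P+A+L) = 19² + 7.1² + 17.4² + 2·[19·7.1·0.59 + 19·17.4·0.31 + 7.1·17.4·0.53] = 714.17 + 495.106 = 1209.28.
Because errors are independent across components, Cov(Tᵢ,Tⱼ) = Cov(Xᵢ,Xⱼ); the off-diagonal part of the true-score variance is the same as above.
True-score variance = [19²·0.83 + 7.1²·0.79 + 17.4²·0.70] + 495.106 = 551.386 + 495.106 = 1046.49.
Reliability = 1046.49 / 1209.28 = 0.865.

0.865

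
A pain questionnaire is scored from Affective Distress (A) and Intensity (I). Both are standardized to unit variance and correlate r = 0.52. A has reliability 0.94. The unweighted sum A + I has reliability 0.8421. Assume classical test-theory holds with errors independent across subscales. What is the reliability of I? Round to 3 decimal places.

0.580

Var(A+I) = 2 + 2·0.52 = 3.040.
True-score variance = ρ_A + ρ_I + 2·0.52, so 0.8421 = (0.94 + ρ_I + 1.04) / 3.040.
ρ_I = 0.8421·3.040 − 0.94 − 1.04 = 0.580.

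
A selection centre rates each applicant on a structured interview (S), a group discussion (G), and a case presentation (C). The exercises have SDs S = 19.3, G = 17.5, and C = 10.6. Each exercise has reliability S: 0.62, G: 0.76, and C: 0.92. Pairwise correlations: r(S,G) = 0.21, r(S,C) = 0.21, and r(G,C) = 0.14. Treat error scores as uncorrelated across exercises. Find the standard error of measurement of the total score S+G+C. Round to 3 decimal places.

Var(total) = 791.1 + 279.719 = 1070.82.
True-score variance = 567.065 + 279.719 = 846.784, so reliability = 0.7908.
Error variance = 1070.82 − 846.784 = 224.035; SEM = √224.035 = 14.968.

14.968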